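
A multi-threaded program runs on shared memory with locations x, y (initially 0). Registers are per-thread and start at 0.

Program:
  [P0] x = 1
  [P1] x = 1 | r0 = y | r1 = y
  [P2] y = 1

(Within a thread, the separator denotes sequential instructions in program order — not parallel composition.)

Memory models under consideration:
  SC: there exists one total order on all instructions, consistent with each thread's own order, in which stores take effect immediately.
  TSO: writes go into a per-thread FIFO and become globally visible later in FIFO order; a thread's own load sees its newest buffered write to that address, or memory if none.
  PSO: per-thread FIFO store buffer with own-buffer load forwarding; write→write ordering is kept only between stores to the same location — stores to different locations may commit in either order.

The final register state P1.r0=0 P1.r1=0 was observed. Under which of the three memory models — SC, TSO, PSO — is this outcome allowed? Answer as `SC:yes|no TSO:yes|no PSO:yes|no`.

SC:yes TSO:yes PSO:yes

outcome vector order: (P1.r0,P1.r1)
SC: 3 outcomes — {(0,0); (0,1); (1,1)}
TSO: 3 outcomes — {(0,0); (0,1); (1,1)}
PSO: 3 outcomes — {(0,0); (0,1); (1,1)}
target (0,0) ∈ {SC,TSO,PSO}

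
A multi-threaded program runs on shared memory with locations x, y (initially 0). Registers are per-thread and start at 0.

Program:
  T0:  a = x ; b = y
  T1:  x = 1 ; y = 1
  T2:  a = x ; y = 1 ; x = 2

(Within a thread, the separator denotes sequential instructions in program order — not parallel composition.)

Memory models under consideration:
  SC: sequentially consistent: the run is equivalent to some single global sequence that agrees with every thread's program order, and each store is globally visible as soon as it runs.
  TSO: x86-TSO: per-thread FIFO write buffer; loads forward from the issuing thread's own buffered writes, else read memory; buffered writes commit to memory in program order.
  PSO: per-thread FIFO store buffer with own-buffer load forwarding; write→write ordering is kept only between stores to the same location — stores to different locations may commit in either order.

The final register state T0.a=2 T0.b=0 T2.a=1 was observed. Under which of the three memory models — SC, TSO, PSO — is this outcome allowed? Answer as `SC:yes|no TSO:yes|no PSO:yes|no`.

outcome vector order: (T0.a,T0.b,T2.a)
[SC] allowed = {<0 0 0>; <0 0 1>; <0 1 0>; <0 1 1>; <1 0 0>; <1 0 1>; <1 1 0>; <1 1 1>; <2 1 0>; <2 1 1>}
[TSO] allowed = {<0 0 0>; <0 0 1>; <0 1 0>; <0 1 1>; <1 0 0>; <1 0 1>; <1 1 0>; <1 1 1>; <2 1 0>; <2 1 1>}
[PSO] allowed = {<0 0 0>; <0 0 1>; <0 1 0>; <0 1 1>; <1 0 0>; <1 0 1>; <1 1 0>; <1 1 1>; <2 0 0>; <2 0 1>; <2 1 0>; <2 1 1>}
target <2 0 1> ∈ {PSO}

SC:no TSO:no PSO:yes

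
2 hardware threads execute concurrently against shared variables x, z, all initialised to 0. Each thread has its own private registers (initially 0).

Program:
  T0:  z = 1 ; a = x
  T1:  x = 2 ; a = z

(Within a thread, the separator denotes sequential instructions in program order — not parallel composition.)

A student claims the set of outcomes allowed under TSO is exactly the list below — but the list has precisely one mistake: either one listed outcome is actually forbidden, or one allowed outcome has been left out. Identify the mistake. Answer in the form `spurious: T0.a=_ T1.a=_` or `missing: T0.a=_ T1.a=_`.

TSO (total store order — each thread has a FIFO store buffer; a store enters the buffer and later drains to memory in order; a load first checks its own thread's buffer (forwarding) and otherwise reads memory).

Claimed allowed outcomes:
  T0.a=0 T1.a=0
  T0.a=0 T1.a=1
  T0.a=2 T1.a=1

missing: T0.a=2 T1.a=0

outcome vector order: (T0.a,T1.a)
[TSO] allowed = {0/0, 0/1, 2/0, 2/1}
TSO∖claimed = {2/0}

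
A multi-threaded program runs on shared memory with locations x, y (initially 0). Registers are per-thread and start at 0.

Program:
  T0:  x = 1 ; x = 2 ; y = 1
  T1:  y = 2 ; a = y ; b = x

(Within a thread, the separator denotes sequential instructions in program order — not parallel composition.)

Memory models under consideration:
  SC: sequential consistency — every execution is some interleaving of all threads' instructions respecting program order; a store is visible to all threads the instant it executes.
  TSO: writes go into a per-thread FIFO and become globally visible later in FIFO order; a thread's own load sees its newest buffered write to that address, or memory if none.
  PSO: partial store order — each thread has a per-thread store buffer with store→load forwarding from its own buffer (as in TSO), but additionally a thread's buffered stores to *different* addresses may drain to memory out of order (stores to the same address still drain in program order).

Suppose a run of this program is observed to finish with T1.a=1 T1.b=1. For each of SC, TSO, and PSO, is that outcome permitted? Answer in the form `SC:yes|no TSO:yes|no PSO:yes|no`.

SC:no TSO:no PSO:yes

outcome vector order: (T1.a,T1.b)
[SC] allowed = {12, 20, 21, 22}
[TSO] allowed = {12, 20, 21, 22}
[PSO] allowed = {10, 11, 12, 20, 21, 22}
target 11 ∈ {PSO}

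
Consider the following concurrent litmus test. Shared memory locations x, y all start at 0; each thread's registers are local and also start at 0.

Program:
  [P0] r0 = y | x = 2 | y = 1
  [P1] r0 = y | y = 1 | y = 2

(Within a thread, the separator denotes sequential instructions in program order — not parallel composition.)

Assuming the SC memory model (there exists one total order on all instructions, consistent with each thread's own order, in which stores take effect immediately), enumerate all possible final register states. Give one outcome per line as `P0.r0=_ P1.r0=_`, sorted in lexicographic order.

outcome vector order: (P0.r0,P1.r0)
|SC outcomes| = 4

P0.r0=0 P1.r0=0
P0.r0=0 P1.r0=1
P0.r0=1 P1.r0=0
P0.r0=2 P1.r0=0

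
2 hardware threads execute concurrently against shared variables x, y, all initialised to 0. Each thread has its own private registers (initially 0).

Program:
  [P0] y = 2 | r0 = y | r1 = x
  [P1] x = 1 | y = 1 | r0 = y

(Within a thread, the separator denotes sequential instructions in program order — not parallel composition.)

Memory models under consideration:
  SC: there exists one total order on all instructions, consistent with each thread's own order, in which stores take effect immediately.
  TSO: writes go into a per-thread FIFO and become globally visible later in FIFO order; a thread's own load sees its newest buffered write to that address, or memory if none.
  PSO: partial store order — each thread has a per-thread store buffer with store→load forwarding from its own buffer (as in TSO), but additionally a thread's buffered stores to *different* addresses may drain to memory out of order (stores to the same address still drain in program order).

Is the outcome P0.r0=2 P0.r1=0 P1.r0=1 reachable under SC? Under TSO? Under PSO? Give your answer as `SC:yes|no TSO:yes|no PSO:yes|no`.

SC:yes TSO:yes PSO:yes

outcome vector order: (P0.r0,P0.r1,P1.r0)
under SC → 1/1/1, 2/0/1, 2/1/1, 2/1/2
under TSO → 1/1/1, 2/0/1, 2/0/2, 2/1/1, 2/1/2
under PSO → 1/0/1, 1/1/1, 2/0/1, 2/0/2, 2/1/1, 2/1/2
target 2/0/1 ∈ {SC,TSO,PSO}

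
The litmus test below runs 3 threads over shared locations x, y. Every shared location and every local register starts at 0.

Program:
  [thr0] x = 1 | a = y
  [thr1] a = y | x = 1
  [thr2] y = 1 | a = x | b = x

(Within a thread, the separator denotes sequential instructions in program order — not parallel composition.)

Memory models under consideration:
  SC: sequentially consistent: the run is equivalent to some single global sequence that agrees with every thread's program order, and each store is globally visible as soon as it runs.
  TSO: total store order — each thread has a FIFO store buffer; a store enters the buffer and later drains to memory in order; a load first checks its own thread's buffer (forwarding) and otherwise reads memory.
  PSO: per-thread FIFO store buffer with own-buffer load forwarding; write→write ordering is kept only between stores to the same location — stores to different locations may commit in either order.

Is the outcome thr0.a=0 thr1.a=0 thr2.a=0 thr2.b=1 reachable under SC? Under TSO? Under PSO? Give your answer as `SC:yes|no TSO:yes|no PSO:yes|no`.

SC:no TSO:yes PSO:yes

outcome vector order: (thr0.a,thr1.a,thr2.a,thr2.b)
SC (8): 0/0/1/1; 0/1/1/1; 1/0/0/0; 1/0/0/1; 1/0/1/1; 1/1/0/0; 1/1/0/1; 1/1/1/1
TSO (12): 0/0/0/0; 0/0/0/1; 0/0/1/1; 0/1/0/0; 0/1/0/1; 0/1/1/1; 1/0/0/0; 1/0/0/1; 1/0/1/1; 1/1/0/0; 1/1/0/1; 1/1/1/1
PSO (12): 0/0/0/0; 0/0/0/1; 0/0/1/1; 0/1/0/0; 0/1/0/1; 0/1/1/1; 1/0/0/0; 1/0/0/1; 1/0/1/1; 1/1/0/0; 1/1/0/1; 1/1/1/1
target 0/0/0/1 ∈ {TSO,PSO}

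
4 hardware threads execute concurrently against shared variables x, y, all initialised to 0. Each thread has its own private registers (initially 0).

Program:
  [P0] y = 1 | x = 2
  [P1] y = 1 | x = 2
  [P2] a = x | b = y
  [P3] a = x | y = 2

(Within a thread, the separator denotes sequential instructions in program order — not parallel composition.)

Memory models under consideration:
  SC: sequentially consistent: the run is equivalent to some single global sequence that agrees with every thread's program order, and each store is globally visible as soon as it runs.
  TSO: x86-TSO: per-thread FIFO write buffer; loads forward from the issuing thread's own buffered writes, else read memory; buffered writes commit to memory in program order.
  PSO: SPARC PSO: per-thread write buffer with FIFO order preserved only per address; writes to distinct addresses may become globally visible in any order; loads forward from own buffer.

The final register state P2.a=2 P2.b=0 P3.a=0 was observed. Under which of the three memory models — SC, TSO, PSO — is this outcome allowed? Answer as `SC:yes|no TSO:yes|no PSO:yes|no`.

SC:no TSO:no PSO:yes

outcome vector order: (P2.a,P2.b,P3.a)
[SC] allowed = {0/0/0, 0/0/2, 0/1/0, 0/1/2, 0/2/0, 0/2/2, 2/1/0, 2/1/2, 2/2/0, 2/2/2}
[TSO] allowed = {0/0/0, 0/0/2, 0/1/0, 0/1/2, 0/2/0, 0/2/2, 2/1/0, 2/1/2, 2/2/0, 2/2/2}
[PSO] allowed = {0/0/0, 0/0/2, 0/1/0, 0/1/2, 0/2/0, 0/2/2, 2/0/0, 2/0/2, 2/1/0, 2/1/2, 2/2/0, 2/2/2}
target 2/0/0 ∈ {PSO}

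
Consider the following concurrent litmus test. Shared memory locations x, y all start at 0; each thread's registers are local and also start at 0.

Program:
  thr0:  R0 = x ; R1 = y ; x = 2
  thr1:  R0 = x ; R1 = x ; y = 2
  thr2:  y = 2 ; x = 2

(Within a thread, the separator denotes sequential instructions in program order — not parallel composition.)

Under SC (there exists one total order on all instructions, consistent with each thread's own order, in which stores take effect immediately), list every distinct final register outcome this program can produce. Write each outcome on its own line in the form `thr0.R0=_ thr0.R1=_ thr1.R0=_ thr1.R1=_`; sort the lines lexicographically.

outcome vector order: (thr0.R0,thr0.R1,thr1.R0,thr1.R1)
|SC outcomes| = 9

thr0.R0=0 thr0.R1=0 thr1.R0=0 thr1.R1=0
thr0.R0=0 thr0.R1=0 thr1.R0=0 thr1.R1=2
thr0.R0=0 thr0.R1=0 thr1.R0=2 thr1.R1=2
thr0.R0=0 thr0.R1=2 thr1.R0=0 thr1.R1=0
thr0.R0=0 thr0.R1=2 thr1.R0=0 thr1.R1=2
thr0.R0=0 thr0.R1=2 thr1.R0=2 thr1.R1=2
thr0.R0=2 thr0.R1=2 thr1.R0=0 thr1.R1=0
thr0.R0=2 thr0.R1=2 thr1.R0=0 thr1.R1=2
thr0.R0=2 thr0.R1=2 thr1.R0=2 thr1.R1=2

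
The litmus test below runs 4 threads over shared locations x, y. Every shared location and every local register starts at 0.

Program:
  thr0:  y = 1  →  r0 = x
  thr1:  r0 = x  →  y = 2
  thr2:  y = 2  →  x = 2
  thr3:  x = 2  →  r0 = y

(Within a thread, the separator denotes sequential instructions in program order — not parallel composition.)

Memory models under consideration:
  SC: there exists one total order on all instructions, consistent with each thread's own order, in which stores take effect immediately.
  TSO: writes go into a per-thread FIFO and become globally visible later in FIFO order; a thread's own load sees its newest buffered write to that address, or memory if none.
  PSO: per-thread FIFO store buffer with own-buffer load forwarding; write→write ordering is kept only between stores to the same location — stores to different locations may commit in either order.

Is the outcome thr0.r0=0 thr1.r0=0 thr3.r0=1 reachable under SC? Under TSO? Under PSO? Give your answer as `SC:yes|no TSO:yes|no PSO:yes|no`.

outcome vector order: (thr0.r0,thr1.r0,thr3.r0)
SC: 10 outcomes — {(0,0,1); (0,0,2); (0,2,1); (0,2,2); (2,0,0); (2,0,1); (2,0,2); (2,2,0); (2,2,1); (2,2,2)}
TSO: 12 outcomes — {(0,0,0); (0,0,1); (0,0,2); (0,2,0); (0,2,1); (0,2,2); (2,0,0); (2,0,1); (2,0,2); (2,2,0); (2,2,1); (2,2,2)}
PSO: 12 outcomes — {(0,0,0); (0,0,1); (0,0,2); (0,2,0); (0,2,1); (0,2,2); (2,0,0); (2,0,1); (2,0,2); (2,2,0); (2,2,1); (2,2,2)}
target (0,0,1) ∈ {SC,TSO,PSO}

SC:yes TSO:yes PSO:yes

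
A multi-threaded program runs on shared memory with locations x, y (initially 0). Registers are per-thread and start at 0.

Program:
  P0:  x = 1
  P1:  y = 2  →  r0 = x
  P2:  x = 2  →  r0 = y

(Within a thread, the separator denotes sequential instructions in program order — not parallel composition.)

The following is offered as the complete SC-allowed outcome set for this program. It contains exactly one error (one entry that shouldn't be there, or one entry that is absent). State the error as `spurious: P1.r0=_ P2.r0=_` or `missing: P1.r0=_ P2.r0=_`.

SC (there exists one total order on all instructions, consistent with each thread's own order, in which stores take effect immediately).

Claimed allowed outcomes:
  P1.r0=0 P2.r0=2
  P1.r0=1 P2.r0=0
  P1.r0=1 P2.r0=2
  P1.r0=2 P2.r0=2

missing: P1.r0=2 P2.r0=0

outcome vector order: (P1.r0,P2.r0)
under SC → 0/2; 1/0; 1/2; 2/0; 2/2
SC∖claimed = {2/0}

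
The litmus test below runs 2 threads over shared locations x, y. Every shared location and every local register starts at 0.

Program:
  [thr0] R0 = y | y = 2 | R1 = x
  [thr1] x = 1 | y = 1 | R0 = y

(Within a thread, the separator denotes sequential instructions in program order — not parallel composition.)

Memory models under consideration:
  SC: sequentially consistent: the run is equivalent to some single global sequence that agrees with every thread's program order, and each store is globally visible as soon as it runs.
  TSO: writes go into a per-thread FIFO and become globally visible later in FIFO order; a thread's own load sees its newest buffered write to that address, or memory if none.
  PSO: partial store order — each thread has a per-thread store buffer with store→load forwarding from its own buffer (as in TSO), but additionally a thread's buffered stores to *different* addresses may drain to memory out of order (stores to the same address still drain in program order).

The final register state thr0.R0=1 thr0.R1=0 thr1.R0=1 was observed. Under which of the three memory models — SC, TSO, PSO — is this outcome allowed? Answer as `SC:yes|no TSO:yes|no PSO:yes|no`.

outcome vector order: (thr0.R0,thr0.R1,thr1.R0)
[SC] allowed = {(0,0,1) (0,1,1) (0,1,2) (1,1,1) (1,1,2)}
[TSO] allowed = {(0,0,1) (0,0,2) (0,1,1) (0,1,2) (1,1,1) (1,1,2)}
[PSO] allowed = {(0,0,1) (0,0,2) (0,1,1) (0,1,2) (1,0,1) (1,0,2) (1,1,1) (1,1,2)}
target (1,0,1) ∈ {PSO}

SC:no TSO:no PSO:yes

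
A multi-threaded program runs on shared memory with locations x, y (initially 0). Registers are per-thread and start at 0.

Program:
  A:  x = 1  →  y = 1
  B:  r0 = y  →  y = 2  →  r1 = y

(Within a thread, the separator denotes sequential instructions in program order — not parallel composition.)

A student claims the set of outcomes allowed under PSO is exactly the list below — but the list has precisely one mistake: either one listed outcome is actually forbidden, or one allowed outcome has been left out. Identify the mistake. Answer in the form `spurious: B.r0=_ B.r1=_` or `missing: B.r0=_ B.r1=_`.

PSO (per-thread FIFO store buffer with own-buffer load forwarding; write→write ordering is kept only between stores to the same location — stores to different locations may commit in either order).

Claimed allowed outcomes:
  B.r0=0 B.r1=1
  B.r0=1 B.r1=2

outcome vector order: (B.r0,B.r1)
PSO (3): <0 1>; <0 2>; <1 2>
PSO∖claimed = {<0 2>}

missing: B.r0=0 B.r1=2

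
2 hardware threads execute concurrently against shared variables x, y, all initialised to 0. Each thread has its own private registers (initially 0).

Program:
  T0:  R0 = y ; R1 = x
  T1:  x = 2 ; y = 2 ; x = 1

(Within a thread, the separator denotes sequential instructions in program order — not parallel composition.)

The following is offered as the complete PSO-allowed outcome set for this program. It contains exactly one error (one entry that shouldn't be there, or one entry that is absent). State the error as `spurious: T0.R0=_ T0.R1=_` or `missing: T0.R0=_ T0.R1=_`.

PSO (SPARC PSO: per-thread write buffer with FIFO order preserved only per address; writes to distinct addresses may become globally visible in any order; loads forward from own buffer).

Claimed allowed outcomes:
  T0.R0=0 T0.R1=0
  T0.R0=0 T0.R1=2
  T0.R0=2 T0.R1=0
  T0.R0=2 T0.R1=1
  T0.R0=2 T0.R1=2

missing: T0.R0=0 T0.R1=1

outcome vector order: (T0.R0,T0.R1)
PSO (6): 00 01 02 20 21 22
PSO∖claimed = {01}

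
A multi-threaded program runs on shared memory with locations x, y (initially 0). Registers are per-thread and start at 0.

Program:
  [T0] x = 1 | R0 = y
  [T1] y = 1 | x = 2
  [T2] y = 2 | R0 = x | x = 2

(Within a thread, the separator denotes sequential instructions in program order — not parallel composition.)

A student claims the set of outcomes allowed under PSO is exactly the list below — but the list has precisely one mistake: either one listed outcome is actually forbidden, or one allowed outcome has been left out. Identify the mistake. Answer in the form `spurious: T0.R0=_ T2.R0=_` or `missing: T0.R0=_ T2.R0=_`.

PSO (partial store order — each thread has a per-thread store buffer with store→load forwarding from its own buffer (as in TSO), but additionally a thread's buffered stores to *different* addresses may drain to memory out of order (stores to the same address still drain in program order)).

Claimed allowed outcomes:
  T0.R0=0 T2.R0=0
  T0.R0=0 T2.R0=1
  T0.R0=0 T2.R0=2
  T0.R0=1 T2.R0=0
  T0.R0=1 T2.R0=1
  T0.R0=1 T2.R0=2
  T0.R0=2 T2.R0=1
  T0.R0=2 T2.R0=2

missing: T0.R0=2 T2.R0=0

outcome vector order: (T0.R0,T2.R0)
under PSO → 00, 01, 02, 10, 11, 12, 20, 21, 22
PSO∖claimed = {20}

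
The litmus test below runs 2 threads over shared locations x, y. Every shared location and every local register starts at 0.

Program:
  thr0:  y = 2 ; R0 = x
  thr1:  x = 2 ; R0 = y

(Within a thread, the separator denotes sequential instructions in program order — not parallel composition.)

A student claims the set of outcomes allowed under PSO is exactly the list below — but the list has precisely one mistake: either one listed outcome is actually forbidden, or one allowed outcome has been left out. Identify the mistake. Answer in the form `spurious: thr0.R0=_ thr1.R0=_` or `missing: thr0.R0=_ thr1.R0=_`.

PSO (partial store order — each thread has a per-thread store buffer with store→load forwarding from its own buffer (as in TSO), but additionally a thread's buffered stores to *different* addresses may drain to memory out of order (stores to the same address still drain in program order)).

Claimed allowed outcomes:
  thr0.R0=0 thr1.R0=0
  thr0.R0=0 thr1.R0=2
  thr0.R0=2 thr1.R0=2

outcome vector order: (thr0.R0,thr1.R0)
[PSO] allowed = {<0 0> <0 2> <2 0> <2 2>}
PSO∖claimed = {<2 0>}

missing: thr0.R0=2 thr1.R0=0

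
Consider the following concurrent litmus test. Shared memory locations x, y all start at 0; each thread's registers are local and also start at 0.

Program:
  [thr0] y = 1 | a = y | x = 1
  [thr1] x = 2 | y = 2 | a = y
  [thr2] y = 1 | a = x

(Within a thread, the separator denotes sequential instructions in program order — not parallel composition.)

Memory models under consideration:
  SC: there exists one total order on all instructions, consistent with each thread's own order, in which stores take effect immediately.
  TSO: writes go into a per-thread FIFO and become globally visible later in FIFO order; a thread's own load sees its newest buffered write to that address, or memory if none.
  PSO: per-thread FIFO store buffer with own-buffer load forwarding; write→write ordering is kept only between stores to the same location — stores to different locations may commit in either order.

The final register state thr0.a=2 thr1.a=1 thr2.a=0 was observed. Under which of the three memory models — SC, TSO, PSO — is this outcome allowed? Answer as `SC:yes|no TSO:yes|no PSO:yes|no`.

SC:no TSO:yes PSO:yes

outcome vector order: (thr0.a,thr1.a,thr2.a)
under SC → (1,1,0), (1,1,1), (1,1,2), (1,2,0), (1,2,1), (1,2,2), (2,1,1), (2,1,2), (2,2,0), (2,2,1), (2,2,2)
under TSO → (1,1,0), (1,1,1), (1,1,2), (1,2,0), (1,2,1), (1,2,2), (2,1,0), (2,1,1), (2,1,2), (2,2,0), (2,2,1), (2,2,2)
under PSO → (1,1,0), (1,1,1), (1,1,2), (1,2,0), (1,2,1), (1,2,2), (2,1,0), (2,1,1), (2,1,2), (2,2,0), (2,2,1), (2,2,2)
target (2,1,0) ∈ {TSO,PSO}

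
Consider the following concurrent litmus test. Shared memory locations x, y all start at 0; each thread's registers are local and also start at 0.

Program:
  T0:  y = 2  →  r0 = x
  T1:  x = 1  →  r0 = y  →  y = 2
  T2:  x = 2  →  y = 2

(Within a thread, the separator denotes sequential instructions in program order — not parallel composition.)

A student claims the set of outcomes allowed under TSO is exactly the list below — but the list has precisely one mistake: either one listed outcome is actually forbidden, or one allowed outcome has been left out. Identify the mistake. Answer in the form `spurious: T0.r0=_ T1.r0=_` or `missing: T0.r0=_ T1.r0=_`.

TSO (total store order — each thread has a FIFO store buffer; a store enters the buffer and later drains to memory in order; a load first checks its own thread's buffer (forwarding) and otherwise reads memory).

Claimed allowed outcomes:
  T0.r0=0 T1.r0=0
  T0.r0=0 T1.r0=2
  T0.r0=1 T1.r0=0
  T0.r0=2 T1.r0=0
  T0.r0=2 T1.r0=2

missing: T0.r0=1 T1.r0=2

outcome vector order: (T0.r0,T1.r0)
TSO: 6 outcomes — {0/0 0/2 1/0 1/2 2/0 2/2}
TSO∖claimed = {1/2}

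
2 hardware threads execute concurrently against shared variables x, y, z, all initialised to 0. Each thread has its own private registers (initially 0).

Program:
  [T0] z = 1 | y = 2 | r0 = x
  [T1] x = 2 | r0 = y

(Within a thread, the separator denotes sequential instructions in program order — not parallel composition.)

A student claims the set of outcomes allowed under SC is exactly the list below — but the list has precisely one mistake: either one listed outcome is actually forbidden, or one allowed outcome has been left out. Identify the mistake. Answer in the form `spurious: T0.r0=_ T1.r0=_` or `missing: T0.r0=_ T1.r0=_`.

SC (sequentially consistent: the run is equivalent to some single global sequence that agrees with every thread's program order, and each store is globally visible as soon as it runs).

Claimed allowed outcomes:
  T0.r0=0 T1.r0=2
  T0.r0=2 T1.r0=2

missing: T0.r0=2 T1.r0=0

outcome vector order: (T0.r0,T1.r0)
SC: 3 outcomes — {(0,2) (2,0) (2,2)}
SC∖claimed = {(2,0)}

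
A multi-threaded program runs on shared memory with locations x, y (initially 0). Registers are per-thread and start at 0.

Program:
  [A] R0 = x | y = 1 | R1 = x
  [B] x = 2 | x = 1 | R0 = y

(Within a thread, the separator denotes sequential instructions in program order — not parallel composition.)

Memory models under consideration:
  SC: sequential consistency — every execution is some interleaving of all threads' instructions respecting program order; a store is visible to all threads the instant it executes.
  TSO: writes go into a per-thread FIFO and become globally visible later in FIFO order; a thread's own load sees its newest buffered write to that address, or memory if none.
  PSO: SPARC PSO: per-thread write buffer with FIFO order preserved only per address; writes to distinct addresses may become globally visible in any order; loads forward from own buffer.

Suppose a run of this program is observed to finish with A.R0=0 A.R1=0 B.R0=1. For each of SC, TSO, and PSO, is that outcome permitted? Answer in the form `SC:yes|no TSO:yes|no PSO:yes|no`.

SC:yes TSO:yes PSO:yes

outcome vector order: (A.R0,A.R1,B.R0)
under SC → 0/0/1, 0/1/0, 0/1/1, 0/2/1, 1/1/0, 1/1/1, 2/1/0, 2/1/1, 2/2/1
under TSO → 0/0/0, 0/0/1, 0/1/0, 0/1/1, 0/2/0, 0/2/1, 1/1/0, 1/1/1, 2/1/0, 2/1/1, 2/2/0, 2/2/1
under PSO → 0/0/0, 0/0/1, 0/1/0, 0/1/1, 0/2/0, 0/2/1, 1/1/0, 1/1/1, 2/1/0, 2/1/1, 2/2/0, 2/2/1
target 0/0/1 ∈ {SC,TSO,PSO}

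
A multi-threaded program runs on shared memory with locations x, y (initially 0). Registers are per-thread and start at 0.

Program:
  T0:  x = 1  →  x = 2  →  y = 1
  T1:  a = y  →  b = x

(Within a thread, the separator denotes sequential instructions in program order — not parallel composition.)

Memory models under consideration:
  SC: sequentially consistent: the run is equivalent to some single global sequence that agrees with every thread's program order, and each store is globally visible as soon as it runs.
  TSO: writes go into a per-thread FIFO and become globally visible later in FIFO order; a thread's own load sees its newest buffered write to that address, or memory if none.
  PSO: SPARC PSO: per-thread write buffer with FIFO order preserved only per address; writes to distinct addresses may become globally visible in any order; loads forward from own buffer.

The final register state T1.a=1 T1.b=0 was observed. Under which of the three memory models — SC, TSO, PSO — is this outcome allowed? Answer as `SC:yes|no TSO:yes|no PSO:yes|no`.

SC:no TSO:no PSO:yes

outcome vector order: (T1.a,T1.b)
[SC] allowed = {0/0; 0/1; 0/2; 1/2}
[TSO] allowed = {0/0; 0/1; 0/2; 1/2}
[PSO] allowed = {0/0; 0/1; 0/2; 1/0; 1/1; 1/2}
target 1/0 ∈ {PSO}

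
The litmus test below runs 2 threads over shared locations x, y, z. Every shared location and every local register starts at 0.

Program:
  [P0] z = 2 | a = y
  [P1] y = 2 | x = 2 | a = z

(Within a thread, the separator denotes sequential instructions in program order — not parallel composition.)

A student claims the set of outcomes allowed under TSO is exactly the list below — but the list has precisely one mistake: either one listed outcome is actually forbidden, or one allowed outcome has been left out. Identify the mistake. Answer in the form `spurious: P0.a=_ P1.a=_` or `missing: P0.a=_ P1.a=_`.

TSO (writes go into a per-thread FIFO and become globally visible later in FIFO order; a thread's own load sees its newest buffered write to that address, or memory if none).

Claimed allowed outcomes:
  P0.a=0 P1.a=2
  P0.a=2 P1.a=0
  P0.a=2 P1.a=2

outcome vector order: (P0.a,P1.a)
[TSO] allowed = {0/0, 0/2, 2/0, 2/2}
TSO∖claimed = {0/0}

missing: P0.a=0 P1.a=0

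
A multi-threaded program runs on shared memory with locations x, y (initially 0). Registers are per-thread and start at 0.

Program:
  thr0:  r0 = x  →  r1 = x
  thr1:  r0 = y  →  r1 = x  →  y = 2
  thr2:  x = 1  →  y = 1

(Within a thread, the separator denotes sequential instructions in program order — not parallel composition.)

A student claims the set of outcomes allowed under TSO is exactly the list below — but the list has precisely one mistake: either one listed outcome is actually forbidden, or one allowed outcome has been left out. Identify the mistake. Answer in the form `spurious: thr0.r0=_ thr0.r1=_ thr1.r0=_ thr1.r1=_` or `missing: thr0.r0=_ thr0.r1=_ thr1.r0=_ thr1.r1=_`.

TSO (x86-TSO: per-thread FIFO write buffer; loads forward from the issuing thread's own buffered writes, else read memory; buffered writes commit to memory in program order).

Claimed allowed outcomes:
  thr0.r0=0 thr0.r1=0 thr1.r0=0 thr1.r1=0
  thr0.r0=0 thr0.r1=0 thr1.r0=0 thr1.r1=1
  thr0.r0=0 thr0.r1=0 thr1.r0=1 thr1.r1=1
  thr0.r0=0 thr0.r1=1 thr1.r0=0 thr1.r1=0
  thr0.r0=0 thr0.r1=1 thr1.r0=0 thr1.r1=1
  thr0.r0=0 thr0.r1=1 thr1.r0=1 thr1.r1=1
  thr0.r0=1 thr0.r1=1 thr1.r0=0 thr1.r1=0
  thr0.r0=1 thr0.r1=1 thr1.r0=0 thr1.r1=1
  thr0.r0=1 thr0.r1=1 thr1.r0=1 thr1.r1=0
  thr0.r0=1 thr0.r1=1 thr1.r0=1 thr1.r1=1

spurious: thr0.r0=1 thr0.r1=1 thr1.r0=1 thr1.r1=0

outcome vector order: (thr0.r0,thr0.r1,thr1.r0,thr1.r1)
TSO (9): (0,0,0,0), (0,0,0,1), (0,0,1,1), (0,1,0,0), (0,1,0,1), (0,1,1,1), (1,1,0,0), (1,1,0,1), (1,1,1,1)
claimed∖TSO = {(1,1,1,0)}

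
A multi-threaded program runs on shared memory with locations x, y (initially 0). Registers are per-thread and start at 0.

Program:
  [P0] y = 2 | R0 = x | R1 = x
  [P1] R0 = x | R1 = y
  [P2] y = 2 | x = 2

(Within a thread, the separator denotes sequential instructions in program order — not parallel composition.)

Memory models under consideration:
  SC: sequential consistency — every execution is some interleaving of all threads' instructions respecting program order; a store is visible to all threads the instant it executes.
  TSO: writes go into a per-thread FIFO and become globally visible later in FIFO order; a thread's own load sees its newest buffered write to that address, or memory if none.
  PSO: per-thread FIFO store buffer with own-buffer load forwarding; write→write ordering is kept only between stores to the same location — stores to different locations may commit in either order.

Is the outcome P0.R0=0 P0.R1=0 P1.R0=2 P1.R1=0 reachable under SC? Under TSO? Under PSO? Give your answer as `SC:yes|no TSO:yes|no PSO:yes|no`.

outcome vector order: (P0.R0,P0.R1,P1.R0,P1.R1)
SC (9): <0 0 0 0>, <0 0 0 2>, <0 0 2 2>, <0 2 0 0>, <0 2 0 2>, <0 2 2 2>, <2 2 0 0>, <2 2 0 2>, <2 2 2 2>
TSO (9): <0 0 0 0>, <0 0 0 2>, <0 0 2 2>, <0 2 0 0>, <0 2 0 2>, <0 2 2 2>, <2 2 0 0>, <2 2 0 2>, <2 2 2 2>
PSO (12): <0 0 0 0>, <0 0 0 2>, <0 0 2 0>, <0 0 2 2>, <0 2 0 0>, <0 2 0 2>, <0 2 2 0>, <0 2 2 2>, <2 2 0 0>, <2 2 0 2>, <2 2 2 0>, <2 2 2 2>
target <0 0 2 0> ∈ {PSO}

SC:no TSO:no PSO:yes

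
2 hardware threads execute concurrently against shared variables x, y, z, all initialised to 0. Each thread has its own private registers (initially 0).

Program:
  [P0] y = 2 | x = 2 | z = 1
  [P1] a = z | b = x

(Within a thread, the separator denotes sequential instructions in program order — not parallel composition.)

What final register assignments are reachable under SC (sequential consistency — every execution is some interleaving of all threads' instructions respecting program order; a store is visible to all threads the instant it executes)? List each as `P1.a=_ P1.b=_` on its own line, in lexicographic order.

P1.a=0 P1.b=0
P1.a=0 P1.b=2
P1.a=1 P1.b=2

outcome vector order: (P1.a,P1.b)
|SC outcomes| = 3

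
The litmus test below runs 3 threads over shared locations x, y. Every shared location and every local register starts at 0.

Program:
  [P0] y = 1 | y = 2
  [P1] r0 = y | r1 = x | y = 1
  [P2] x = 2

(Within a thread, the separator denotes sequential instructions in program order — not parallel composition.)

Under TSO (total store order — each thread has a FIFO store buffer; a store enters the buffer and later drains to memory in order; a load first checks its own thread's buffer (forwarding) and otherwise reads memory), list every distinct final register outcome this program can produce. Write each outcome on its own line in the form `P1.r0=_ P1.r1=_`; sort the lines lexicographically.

outcome vector order: (P1.r0,P1.r1)
|TSO outcomes| = 6

P1.r0=0 P1.r1=0
P1.r0=0 P1.r1=2
P1.r0=1 P1.r1=0
P1.r0=1 P1.r1=2
P1.r0=2 P1.r1=0
P1.r0=2 P1.r1=2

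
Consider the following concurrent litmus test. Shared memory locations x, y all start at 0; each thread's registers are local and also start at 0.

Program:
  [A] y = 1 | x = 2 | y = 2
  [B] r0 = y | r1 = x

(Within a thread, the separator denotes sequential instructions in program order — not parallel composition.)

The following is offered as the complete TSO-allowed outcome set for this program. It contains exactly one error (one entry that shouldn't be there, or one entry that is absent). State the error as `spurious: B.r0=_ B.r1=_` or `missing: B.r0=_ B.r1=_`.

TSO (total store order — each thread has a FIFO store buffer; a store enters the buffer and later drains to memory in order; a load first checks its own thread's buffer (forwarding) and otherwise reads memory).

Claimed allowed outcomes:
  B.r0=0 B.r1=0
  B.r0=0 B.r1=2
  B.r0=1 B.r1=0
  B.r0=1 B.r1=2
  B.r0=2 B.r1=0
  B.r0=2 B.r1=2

outcome vector order: (B.r0,B.r1)
TSO: 5 outcomes — {<0 0>, <0 2>, <1 0>, <1 2>, <2 2>}
claimed∖TSO = {<2 0>}

spurious: B.r0=2 B.r1=0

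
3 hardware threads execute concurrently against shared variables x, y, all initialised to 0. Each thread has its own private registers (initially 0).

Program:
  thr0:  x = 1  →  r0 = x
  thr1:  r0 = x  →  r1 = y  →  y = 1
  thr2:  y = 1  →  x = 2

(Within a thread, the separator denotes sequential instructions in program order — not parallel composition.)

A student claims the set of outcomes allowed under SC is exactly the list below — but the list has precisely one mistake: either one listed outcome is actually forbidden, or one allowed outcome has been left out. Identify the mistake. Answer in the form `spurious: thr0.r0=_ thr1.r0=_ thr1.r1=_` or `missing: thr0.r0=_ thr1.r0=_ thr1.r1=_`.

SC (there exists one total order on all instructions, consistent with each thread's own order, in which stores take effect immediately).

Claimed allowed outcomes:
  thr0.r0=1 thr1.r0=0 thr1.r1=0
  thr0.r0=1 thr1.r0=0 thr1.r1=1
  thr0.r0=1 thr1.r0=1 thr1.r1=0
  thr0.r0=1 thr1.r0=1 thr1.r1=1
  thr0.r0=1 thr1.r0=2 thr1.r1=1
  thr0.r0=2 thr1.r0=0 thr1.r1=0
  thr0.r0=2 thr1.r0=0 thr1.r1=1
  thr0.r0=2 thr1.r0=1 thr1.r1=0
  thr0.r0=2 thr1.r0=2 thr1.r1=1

outcome vector order: (thr0.r0,thr1.r0,thr1.r1)
SC (10): 100; 101; 110; 111; 121; 200; 201; 210; 211; 221
SC∖claimed = {211}

missing: thr0.r0=2 thr1.r0=1 thr1.r1=1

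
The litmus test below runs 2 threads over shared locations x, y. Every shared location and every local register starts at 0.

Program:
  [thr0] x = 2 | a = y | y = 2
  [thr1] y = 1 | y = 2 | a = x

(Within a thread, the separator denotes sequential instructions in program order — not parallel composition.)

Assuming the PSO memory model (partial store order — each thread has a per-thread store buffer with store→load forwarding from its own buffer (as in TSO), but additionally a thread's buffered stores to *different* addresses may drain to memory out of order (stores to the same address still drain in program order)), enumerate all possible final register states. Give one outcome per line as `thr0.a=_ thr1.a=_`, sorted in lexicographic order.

thr0.a=0 thr1.a=0
thr0.a=0 thr1.a=2
thr0.a=1 thr1.a=0
thr0.a=1 thr1.a=2
thr0.a=2 thr1.a=0
thr0.a=2 thr1.a=2

outcome vector order: (thr0.a,thr1.a)
|PSO outcomes| = 6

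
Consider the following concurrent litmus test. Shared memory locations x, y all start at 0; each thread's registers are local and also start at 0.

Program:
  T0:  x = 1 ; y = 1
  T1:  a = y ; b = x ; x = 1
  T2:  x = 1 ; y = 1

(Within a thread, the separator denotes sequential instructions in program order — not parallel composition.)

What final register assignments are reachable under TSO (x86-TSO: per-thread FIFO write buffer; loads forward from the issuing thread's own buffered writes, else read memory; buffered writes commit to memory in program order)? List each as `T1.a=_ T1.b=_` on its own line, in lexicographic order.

T1.a=0 T1.b=0
T1.a=0 T1.b=1
T1.a=1 T1.b=1

outcome vector order: (T1.a,T1.b)
|TSO outcomes| = 3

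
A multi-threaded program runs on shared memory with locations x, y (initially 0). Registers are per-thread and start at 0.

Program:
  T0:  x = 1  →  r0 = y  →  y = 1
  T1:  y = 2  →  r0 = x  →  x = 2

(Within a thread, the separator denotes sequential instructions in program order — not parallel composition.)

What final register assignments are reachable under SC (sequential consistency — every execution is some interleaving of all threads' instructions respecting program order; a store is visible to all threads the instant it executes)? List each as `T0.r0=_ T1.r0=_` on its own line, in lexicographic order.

T0.r0=0 T1.r0=1
T0.r0=2 T1.r0=0
T0.r0=2 T1.r0=1

outcome vector order: (T0.r0,T1.r0)
|SC outcomes| = 3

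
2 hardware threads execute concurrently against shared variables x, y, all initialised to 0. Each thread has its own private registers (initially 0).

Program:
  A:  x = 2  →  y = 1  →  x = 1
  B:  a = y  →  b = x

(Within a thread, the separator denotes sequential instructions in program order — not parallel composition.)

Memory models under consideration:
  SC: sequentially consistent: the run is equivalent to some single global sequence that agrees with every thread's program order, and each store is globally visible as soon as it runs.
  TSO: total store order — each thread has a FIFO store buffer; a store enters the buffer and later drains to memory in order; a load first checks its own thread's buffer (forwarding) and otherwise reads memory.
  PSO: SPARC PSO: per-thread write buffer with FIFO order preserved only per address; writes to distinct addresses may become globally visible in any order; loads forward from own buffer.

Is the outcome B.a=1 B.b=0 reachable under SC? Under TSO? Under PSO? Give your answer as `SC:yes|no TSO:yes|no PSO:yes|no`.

outcome vector order: (B.a,B.b)
[SC] allowed = {<0 0>, <0 1>, <0 2>, <1 1>, <1 2>}
[TSO] allowed = {<0 0>, <0 1>, <0 2>, <1 1>, <1 2>}
[PSO] allowed = {<0 0>, <0 1>, <0 2>, <1 0>, <1 1>, <1 2>}
target <1 0> ∈ {PSO}

SC:no TSO:no PSO:yes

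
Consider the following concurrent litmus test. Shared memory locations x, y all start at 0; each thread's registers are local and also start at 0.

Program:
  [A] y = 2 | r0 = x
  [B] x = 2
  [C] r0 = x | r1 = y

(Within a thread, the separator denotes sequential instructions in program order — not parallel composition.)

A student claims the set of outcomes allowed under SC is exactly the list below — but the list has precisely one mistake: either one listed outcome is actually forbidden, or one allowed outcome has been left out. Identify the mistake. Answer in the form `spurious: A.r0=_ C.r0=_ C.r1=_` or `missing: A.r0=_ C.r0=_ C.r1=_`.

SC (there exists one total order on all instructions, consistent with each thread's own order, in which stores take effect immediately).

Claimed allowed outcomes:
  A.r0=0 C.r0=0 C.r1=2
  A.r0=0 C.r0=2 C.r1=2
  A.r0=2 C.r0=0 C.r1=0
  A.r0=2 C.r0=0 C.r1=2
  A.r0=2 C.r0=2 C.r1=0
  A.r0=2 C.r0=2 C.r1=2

outcome vector order: (A.r0,C.r0,C.r1)
under SC → 000 002 022 200 202 220 222
SC∖claimed = {000}

missing: A.r0=0 C.r0=0 C.r1=0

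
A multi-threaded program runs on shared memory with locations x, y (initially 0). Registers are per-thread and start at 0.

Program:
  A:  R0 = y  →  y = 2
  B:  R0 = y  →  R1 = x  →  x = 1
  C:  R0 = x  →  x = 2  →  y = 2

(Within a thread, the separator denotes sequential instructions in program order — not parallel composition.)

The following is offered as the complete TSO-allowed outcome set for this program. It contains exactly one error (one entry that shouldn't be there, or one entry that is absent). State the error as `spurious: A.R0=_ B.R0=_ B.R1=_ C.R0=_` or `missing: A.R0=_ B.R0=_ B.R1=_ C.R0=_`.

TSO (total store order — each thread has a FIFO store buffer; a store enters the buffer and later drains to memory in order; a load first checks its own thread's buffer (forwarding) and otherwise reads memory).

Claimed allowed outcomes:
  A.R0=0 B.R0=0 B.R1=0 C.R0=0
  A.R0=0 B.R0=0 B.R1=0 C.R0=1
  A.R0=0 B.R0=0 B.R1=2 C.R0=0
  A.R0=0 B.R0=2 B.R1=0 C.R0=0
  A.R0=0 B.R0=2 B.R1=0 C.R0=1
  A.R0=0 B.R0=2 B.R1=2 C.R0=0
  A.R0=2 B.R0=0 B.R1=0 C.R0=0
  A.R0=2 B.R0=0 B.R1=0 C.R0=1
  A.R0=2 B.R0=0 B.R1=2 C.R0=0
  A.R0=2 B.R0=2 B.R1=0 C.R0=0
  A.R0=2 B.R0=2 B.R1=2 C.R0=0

spurious: A.R0=2 B.R0=2 B.R1=0 C.R0=0

outcome vector order: (A.R0,B.R0,B.R1,C.R0)
under TSO → 0000 0001 0020 0200 0201 0220 2000 2001 2020 2220
claimed∖TSO = {2200}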